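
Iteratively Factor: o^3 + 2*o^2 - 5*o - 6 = (o + 3)*(o^2 - o - 2) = (o - 2)*(o + 3)*(o + 1)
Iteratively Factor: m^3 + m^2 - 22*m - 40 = (m + 2)*(m^2 - m - 20) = (m - 5)*(m + 2)*(m + 4)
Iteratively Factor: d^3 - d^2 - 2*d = (d + 1)*(d^2 - 2*d) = d*(d + 1)*(d - 2)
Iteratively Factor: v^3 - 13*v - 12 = (v - 4)*(v^2 + 4*v + 3) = (v - 4)*(v + 3)*(v + 1)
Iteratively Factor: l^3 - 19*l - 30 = (l + 3)*(l^2 - 3*l - 10) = (l + 2)*(l + 3)*(l - 5)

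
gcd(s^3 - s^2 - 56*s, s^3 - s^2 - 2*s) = s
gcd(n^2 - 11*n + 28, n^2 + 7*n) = 1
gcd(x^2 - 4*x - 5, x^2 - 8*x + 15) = x - 5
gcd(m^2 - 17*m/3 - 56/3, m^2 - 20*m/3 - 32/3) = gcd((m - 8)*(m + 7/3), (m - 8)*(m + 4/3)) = m - 8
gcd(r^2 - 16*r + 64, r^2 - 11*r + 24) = r - 8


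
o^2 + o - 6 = (o - 2)*(o + 3)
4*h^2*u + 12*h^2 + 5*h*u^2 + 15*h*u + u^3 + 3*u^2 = (h + u)*(4*h + u)*(u + 3)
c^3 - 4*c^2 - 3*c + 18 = (c - 3)^2*(c + 2)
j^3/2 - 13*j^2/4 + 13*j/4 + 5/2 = (j/2 + 1/4)*(j - 5)*(j - 2)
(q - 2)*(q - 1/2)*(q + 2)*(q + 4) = q^4 + 7*q^3/2 - 6*q^2 - 14*q + 8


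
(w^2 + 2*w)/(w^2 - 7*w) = (w + 2)/(w - 7)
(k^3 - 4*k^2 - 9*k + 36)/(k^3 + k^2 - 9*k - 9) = (k - 4)/(k + 1)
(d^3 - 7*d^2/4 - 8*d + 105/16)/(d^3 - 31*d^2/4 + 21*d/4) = (d^2 - d - 35/4)/(d*(d - 7))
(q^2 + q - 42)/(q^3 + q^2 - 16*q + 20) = (q^2 + q - 42)/(q^3 + q^2 - 16*q + 20)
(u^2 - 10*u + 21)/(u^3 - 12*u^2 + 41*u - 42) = 1/(u - 2)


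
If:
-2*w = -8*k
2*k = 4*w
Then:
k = 0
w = 0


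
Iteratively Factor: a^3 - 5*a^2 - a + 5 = (a + 1)*(a^2 - 6*a + 5) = (a - 1)*(a + 1)*(a - 5)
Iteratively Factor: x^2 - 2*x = (x - 2)*(x)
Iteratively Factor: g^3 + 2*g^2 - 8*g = (g + 4)*(g^2 - 2*g) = (g - 2)*(g + 4)*(g)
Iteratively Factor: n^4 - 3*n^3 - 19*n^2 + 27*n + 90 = (n + 3)*(n^3 - 6*n^2 - n + 30) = (n + 2)*(n + 3)*(n^2 - 8*n + 15) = (n - 3)*(n + 2)*(n + 3)*(n - 5)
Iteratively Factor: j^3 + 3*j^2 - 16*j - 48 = (j + 3)*(j^2 - 16) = (j + 3)*(j + 4)*(j - 4)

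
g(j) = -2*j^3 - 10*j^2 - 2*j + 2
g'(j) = -6*j^2 - 20*j - 2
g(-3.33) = -28.38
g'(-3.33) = -1.93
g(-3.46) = -27.95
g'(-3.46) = -4.63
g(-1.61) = -12.35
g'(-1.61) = 14.65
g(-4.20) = -17.82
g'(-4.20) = -23.84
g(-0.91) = -2.95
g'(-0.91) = 11.23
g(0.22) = 1.05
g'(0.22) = -6.69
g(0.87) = -8.63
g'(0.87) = -23.94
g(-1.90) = -16.58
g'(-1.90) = 14.34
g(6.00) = -802.00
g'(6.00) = -338.00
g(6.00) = -802.00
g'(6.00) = -338.00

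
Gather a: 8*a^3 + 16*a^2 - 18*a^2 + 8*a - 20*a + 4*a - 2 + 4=8*a^3 - 2*a^2 - 8*a + 2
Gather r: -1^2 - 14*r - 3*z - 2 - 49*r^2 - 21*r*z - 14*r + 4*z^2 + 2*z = -49*r^2 + r*(-21*z - 28) + 4*z^2 - z - 3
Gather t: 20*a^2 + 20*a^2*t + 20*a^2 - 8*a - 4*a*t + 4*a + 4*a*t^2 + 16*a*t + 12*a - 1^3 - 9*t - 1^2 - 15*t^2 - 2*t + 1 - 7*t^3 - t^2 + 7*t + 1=40*a^2 + 8*a - 7*t^3 + t^2*(4*a - 16) + t*(20*a^2 + 12*a - 4)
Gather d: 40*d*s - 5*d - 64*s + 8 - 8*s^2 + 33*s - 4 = d*(40*s - 5) - 8*s^2 - 31*s + 4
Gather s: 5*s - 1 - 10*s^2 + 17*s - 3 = -10*s^2 + 22*s - 4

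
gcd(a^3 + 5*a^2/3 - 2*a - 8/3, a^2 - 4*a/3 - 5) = 1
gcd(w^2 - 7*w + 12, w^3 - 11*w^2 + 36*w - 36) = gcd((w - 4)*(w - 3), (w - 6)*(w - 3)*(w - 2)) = w - 3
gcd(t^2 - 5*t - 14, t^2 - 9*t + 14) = t - 7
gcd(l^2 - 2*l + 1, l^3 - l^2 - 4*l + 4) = l - 1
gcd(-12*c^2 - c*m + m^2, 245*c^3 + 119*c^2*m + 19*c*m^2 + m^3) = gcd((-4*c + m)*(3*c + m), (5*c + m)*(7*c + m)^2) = 1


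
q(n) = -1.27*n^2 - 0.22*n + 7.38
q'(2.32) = -6.11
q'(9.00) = -23.08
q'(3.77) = -9.80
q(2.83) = -3.41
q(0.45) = 7.02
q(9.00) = -97.47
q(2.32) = 0.03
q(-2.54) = -0.25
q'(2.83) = -7.41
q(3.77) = -11.50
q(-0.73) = 6.86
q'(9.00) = -23.08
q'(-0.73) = 1.63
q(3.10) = -5.51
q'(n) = -2.54*n - 0.22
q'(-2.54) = 6.23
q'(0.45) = -1.36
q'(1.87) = -4.97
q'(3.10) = -8.09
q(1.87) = 2.53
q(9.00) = -97.47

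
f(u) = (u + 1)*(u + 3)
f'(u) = 2*u + 4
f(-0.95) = 0.10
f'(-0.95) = 2.10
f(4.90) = 46.61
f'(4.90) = 13.80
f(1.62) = 12.10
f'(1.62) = 7.24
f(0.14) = 3.58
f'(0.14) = 4.28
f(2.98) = 23.80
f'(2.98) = 9.96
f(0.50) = 5.25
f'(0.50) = 5.00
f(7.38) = 86.98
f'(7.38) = 18.76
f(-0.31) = 1.86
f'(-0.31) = 3.38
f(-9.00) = 48.00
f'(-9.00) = -14.00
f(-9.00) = 48.00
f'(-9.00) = -14.00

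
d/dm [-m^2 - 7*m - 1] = -2*m - 7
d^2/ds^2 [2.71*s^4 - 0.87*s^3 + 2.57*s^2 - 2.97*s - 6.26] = 32.52*s^2 - 5.22*s + 5.14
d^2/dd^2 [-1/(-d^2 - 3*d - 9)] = 2*(-d^2 - 3*d + (2*d + 3)^2 - 9)/(d^2 + 3*d + 9)^3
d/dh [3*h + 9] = 3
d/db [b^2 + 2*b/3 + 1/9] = 2*b + 2/3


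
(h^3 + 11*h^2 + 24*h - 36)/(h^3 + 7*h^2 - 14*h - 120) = (h^2 + 5*h - 6)/(h^2 + h - 20)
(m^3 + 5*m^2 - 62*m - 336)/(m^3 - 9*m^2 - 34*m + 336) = (m + 7)/(m - 7)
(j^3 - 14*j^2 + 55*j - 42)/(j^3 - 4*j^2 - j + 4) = (j^2 - 13*j + 42)/(j^2 - 3*j - 4)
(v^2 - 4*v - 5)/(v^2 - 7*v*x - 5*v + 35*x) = (-v - 1)/(-v + 7*x)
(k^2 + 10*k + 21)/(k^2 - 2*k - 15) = (k + 7)/(k - 5)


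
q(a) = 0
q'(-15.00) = 0.00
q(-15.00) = 0.00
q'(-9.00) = 0.00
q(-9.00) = 0.00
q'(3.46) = 0.00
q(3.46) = 0.00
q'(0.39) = 0.00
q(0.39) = 0.00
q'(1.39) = 0.00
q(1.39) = 0.00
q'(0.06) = 0.00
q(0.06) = 0.00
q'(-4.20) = 0.00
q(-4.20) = 0.00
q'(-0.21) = 0.00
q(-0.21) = 0.00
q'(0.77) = 0.00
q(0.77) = 0.00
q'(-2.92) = 0.00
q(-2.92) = 0.00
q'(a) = 0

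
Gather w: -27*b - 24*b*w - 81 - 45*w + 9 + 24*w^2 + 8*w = -27*b + 24*w^2 + w*(-24*b - 37) - 72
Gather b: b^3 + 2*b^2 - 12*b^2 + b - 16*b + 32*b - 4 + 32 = b^3 - 10*b^2 + 17*b + 28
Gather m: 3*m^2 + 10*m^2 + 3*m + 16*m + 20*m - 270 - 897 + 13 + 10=13*m^2 + 39*m - 1144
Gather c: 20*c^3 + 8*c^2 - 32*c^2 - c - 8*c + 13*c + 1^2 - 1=20*c^3 - 24*c^2 + 4*c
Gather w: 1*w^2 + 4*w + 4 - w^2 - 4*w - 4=0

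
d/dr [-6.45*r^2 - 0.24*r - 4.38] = -12.9*r - 0.24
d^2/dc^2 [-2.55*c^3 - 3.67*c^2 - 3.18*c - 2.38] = -15.3*c - 7.34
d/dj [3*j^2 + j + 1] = 6*j + 1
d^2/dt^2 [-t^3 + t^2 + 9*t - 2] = 2 - 6*t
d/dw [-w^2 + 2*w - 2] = 2 - 2*w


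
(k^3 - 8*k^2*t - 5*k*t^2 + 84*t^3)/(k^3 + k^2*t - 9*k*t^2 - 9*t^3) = (-k^2 + 11*k*t - 28*t^2)/(-k^2 + 2*k*t + 3*t^2)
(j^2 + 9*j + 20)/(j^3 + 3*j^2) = (j^2 + 9*j + 20)/(j^2*(j + 3))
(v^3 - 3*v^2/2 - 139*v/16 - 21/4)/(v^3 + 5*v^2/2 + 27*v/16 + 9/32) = 2*(4*v^2 - 9*v - 28)/(8*v^2 + 14*v + 3)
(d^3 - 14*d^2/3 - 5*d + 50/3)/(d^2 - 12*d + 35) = (3*d^2 + d - 10)/(3*(d - 7))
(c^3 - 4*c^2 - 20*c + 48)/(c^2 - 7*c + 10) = (c^2 - 2*c - 24)/(c - 5)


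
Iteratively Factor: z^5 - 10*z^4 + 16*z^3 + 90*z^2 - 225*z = (z)*(z^4 - 10*z^3 + 16*z^2 + 90*z - 225) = z*(z - 3)*(z^3 - 7*z^2 - 5*z + 75) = z*(z - 3)*(z + 3)*(z^2 - 10*z + 25) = z*(z - 5)*(z - 3)*(z + 3)*(z - 5)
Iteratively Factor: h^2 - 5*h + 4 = (h - 1)*(h - 4)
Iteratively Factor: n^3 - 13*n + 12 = (n - 1)*(n^2 + n - 12) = (n - 1)*(n + 4)*(n - 3)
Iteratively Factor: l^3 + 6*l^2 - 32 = (l + 4)*(l^2 + 2*l - 8) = (l + 4)^2*(l - 2)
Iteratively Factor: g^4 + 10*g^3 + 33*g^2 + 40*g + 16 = (g + 4)*(g^3 + 6*g^2 + 9*g + 4) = (g + 1)*(g + 4)*(g^2 + 5*g + 4) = (g + 1)*(g + 4)^2*(g + 1)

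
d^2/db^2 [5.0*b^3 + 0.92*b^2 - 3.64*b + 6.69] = 30.0*b + 1.84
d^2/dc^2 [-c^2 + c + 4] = -2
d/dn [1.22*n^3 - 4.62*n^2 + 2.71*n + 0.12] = 3.66*n^2 - 9.24*n + 2.71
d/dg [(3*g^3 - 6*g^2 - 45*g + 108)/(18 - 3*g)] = 2*(-g^3 + 10*g^2 - 12*g - 27)/(g^2 - 12*g + 36)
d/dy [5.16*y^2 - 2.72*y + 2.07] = 10.32*y - 2.72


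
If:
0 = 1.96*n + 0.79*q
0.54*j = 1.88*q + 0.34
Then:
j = 3.48148148148148*q + 0.62962962962963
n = -0.403061224489796*q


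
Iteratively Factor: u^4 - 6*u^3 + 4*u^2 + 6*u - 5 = (u - 5)*(u^3 - u^2 - u + 1) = (u - 5)*(u - 1)*(u^2 - 1) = (u - 5)*(u - 1)^2*(u + 1)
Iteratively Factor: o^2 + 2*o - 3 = (o - 1)*(o + 3)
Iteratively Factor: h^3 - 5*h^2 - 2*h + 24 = (h + 2)*(h^2 - 7*h + 12) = (h - 3)*(h + 2)*(h - 4)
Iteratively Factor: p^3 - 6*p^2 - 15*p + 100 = (p + 4)*(p^2 - 10*p + 25) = (p - 5)*(p + 4)*(p - 5)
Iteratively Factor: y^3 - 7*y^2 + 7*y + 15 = (y - 5)*(y^2 - 2*y - 3) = (y - 5)*(y - 3)*(y + 1)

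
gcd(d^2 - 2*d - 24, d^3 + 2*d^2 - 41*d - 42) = d - 6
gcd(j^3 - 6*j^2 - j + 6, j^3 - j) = j^2 - 1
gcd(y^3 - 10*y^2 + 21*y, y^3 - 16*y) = y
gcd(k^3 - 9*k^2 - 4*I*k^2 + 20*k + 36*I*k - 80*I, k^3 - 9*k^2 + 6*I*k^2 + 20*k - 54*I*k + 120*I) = k^2 - 9*k + 20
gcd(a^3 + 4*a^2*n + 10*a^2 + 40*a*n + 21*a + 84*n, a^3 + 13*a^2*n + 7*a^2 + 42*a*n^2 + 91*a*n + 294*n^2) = a + 7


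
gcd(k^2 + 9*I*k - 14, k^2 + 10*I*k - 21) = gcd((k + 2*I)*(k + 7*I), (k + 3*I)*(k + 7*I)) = k + 7*I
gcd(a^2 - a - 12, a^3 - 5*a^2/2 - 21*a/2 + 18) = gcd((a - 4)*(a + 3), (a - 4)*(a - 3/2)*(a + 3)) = a^2 - a - 12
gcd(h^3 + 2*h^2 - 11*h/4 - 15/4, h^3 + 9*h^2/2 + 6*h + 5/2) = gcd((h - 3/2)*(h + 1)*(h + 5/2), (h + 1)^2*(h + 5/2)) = h^2 + 7*h/2 + 5/2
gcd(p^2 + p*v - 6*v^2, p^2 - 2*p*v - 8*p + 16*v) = p - 2*v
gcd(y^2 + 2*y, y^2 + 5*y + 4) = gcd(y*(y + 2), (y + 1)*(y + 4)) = 1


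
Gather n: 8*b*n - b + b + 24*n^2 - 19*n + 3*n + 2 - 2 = 24*n^2 + n*(8*b - 16)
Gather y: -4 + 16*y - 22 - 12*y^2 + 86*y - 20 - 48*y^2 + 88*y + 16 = -60*y^2 + 190*y - 30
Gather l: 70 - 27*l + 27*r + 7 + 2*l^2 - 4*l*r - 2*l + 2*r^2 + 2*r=2*l^2 + l*(-4*r - 29) + 2*r^2 + 29*r + 77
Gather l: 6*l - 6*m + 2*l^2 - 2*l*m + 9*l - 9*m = 2*l^2 + l*(15 - 2*m) - 15*m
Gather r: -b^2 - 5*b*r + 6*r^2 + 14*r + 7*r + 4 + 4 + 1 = -b^2 + 6*r^2 + r*(21 - 5*b) + 9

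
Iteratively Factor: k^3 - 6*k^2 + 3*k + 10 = (k - 5)*(k^2 - k - 2) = (k - 5)*(k - 2)*(k + 1)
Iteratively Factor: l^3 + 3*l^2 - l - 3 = (l - 1)*(l^2 + 4*l + 3) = (l - 1)*(l + 1)*(l + 3)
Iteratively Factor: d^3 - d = (d)*(d^2 - 1) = d*(d + 1)*(d - 1)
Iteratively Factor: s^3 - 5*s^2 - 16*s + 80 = (s + 4)*(s^2 - 9*s + 20) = (s - 5)*(s + 4)*(s - 4)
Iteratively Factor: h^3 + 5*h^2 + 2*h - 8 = (h + 2)*(h^2 + 3*h - 4) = (h - 1)*(h + 2)*(h + 4)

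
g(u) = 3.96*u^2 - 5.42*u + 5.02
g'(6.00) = 42.10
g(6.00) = 115.06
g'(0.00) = -5.42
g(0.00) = 5.02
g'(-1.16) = -14.61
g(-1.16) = 16.64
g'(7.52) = 54.14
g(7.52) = 188.20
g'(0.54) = -1.14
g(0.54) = 3.25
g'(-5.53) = -49.22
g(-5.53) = 156.09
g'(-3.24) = -31.08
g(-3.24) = 64.15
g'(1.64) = 7.57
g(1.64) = 6.78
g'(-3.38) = -32.19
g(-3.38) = 68.58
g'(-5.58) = -49.61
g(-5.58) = 158.56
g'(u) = 7.92*u - 5.42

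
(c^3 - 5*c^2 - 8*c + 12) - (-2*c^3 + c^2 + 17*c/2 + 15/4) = 3*c^3 - 6*c^2 - 33*c/2 + 33/4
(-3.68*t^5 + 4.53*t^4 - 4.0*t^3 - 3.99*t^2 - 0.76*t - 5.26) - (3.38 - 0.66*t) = -3.68*t^5 + 4.53*t^4 - 4.0*t^3 - 3.99*t^2 - 0.1*t - 8.64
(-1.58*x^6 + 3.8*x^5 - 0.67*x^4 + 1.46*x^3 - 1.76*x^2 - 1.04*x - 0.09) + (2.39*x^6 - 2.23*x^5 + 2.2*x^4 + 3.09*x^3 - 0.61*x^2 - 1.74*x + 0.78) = 0.81*x^6 + 1.57*x^5 + 1.53*x^4 + 4.55*x^3 - 2.37*x^2 - 2.78*x + 0.69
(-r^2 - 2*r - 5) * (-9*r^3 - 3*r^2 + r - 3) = 9*r^5 + 21*r^4 + 50*r^3 + 16*r^2 + r + 15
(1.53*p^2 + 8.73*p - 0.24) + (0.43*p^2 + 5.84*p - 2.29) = 1.96*p^2 + 14.57*p - 2.53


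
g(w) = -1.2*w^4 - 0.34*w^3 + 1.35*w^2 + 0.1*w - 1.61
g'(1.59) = -17.48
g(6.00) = -1581.05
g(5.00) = -759.86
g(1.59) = -7.07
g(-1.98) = -12.32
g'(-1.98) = 28.01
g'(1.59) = -17.48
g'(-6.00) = 983.98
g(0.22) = -1.53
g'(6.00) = -1057.22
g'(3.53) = -214.22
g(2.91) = -84.32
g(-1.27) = -1.98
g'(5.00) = -611.90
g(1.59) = -7.07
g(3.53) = -185.72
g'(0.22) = 0.59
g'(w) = -4.8*w^3 - 1.02*w^2 + 2.7*w + 0.1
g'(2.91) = -118.96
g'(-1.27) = 4.86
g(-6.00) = -1435.37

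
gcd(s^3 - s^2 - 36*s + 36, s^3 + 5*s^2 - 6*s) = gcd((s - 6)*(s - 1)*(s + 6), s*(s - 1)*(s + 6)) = s^2 + 5*s - 6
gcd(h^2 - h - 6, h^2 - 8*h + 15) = h - 3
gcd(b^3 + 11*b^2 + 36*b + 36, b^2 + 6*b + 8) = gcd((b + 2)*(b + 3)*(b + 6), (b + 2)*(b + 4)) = b + 2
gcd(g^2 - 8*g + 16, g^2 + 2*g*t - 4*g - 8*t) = g - 4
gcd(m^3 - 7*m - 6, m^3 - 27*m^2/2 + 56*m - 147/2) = m - 3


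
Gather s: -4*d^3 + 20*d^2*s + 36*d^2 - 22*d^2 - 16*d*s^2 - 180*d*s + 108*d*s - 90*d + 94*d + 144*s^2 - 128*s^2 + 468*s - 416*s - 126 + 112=-4*d^3 + 14*d^2 + 4*d + s^2*(16 - 16*d) + s*(20*d^2 - 72*d + 52) - 14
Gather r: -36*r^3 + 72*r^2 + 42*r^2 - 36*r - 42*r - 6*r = -36*r^3 + 114*r^2 - 84*r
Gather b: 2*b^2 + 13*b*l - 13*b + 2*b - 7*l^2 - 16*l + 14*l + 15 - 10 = 2*b^2 + b*(13*l - 11) - 7*l^2 - 2*l + 5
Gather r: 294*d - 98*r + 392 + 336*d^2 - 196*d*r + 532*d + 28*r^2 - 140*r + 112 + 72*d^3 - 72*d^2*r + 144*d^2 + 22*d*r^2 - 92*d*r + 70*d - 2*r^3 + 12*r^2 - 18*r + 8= 72*d^3 + 480*d^2 + 896*d - 2*r^3 + r^2*(22*d + 40) + r*(-72*d^2 - 288*d - 256) + 512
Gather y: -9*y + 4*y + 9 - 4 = 5 - 5*y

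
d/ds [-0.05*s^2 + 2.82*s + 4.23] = 2.82 - 0.1*s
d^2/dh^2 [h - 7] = 0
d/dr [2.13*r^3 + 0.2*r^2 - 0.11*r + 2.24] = 6.39*r^2 + 0.4*r - 0.11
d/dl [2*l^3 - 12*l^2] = 6*l*(l - 4)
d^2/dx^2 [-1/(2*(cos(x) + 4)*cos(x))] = ((1 - cos(2*x))^2 - 15*cos(x) + 9*cos(2*x) + 3*cos(3*x) - 27)/(2*(cos(x) + 4)^3*cos(x)^3)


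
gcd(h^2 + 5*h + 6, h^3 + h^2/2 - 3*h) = h + 2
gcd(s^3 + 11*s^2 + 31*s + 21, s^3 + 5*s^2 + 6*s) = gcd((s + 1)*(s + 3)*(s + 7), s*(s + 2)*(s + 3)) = s + 3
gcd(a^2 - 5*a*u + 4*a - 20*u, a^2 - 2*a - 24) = a + 4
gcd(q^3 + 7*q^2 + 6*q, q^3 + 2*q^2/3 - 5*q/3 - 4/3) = q + 1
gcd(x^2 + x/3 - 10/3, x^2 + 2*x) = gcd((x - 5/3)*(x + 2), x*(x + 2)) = x + 2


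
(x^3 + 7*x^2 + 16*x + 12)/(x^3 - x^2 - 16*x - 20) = (x + 3)/(x - 5)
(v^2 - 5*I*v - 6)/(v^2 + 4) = (v - 3*I)/(v + 2*I)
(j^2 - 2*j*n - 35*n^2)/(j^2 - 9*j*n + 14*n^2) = (j + 5*n)/(j - 2*n)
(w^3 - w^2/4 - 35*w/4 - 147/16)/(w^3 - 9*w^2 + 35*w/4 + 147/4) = (w + 7/4)/(w - 7)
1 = 1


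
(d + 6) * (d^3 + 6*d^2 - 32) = d^4 + 12*d^3 + 36*d^2 - 32*d - 192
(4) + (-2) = 2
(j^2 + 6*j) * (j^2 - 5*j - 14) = j^4 + j^3 - 44*j^2 - 84*j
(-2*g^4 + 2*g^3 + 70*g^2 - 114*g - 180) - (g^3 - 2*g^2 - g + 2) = -2*g^4 + g^3 + 72*g^2 - 113*g - 182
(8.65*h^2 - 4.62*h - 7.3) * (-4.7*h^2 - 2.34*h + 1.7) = -40.655*h^4 + 1.473*h^3 + 59.8258*h^2 + 9.228*h - 12.41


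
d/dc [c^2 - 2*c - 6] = 2*c - 2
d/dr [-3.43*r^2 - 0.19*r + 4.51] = -6.86*r - 0.19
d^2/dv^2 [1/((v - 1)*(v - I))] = 2*((v - 1)^2 + (v - 1)*(v - I) + (v - I)^2)/((v - 1)^3*(v - I)^3)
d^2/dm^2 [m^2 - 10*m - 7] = 2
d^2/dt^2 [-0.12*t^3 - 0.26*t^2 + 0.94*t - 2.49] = -0.72*t - 0.52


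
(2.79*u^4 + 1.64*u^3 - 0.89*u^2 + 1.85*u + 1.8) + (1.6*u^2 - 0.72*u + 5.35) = 2.79*u^4 + 1.64*u^3 + 0.71*u^2 + 1.13*u + 7.15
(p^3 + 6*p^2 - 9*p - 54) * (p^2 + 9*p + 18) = p^5 + 15*p^4 + 63*p^3 - 27*p^2 - 648*p - 972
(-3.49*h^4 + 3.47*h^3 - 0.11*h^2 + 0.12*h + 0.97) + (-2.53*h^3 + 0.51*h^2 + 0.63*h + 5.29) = -3.49*h^4 + 0.94*h^3 + 0.4*h^2 + 0.75*h + 6.26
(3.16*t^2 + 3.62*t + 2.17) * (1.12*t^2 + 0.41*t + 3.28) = 3.5392*t^4 + 5.35*t^3 + 14.2794*t^2 + 12.7633*t + 7.1176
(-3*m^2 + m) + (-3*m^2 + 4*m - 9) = -6*m^2 + 5*m - 9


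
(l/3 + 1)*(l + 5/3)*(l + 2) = l^3/3 + 20*l^2/9 + 43*l/9 + 10/3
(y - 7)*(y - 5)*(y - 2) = y^3 - 14*y^2 + 59*y - 70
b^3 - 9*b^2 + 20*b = b*(b - 5)*(b - 4)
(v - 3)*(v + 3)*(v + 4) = v^3 + 4*v^2 - 9*v - 36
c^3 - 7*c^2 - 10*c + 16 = (c - 8)*(c - 1)*(c + 2)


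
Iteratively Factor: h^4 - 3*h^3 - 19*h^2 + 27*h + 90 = (h + 3)*(h^3 - 6*h^2 - h + 30) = (h - 3)*(h + 3)*(h^2 - 3*h - 10) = (h - 5)*(h - 3)*(h + 3)*(h + 2)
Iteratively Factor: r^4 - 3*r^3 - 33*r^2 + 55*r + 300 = (r + 4)*(r^3 - 7*r^2 - 5*r + 75) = (r - 5)*(r + 4)*(r^2 - 2*r - 15) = (r - 5)*(r + 3)*(r + 4)*(r - 5)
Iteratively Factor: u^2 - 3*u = (u)*(u - 3)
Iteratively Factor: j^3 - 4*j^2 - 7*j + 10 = (j - 5)*(j^2 + j - 2) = (j - 5)*(j - 1)*(j + 2)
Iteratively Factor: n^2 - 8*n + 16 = (n - 4)*(n - 4)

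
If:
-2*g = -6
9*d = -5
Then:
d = -5/9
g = 3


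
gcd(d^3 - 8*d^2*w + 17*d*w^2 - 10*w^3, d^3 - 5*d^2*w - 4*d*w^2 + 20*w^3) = d^2 - 7*d*w + 10*w^2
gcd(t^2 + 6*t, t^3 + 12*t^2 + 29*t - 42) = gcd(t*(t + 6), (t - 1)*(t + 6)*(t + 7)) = t + 6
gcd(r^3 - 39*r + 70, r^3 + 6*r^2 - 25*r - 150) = r - 5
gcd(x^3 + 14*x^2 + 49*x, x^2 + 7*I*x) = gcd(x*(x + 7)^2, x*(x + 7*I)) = x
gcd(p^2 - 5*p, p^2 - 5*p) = p^2 - 5*p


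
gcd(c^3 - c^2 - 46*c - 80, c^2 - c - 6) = c + 2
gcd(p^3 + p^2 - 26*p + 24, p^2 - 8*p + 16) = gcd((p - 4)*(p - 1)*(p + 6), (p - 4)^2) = p - 4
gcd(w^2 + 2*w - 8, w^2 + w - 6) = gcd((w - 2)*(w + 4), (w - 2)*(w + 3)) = w - 2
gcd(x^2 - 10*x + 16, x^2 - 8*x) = x - 8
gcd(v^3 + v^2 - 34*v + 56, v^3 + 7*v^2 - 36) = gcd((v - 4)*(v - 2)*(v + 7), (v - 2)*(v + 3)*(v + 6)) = v - 2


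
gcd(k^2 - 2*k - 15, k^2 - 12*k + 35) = k - 5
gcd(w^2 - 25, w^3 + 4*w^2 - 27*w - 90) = w - 5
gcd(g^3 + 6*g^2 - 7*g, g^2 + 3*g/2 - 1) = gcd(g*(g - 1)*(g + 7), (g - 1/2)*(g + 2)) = 1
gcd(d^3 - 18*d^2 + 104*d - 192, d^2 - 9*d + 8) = d - 8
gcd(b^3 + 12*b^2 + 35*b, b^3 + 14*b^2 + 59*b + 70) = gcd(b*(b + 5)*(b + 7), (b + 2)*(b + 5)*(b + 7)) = b^2 + 12*b + 35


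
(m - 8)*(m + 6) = m^2 - 2*m - 48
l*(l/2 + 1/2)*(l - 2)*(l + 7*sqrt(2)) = l^4/2 - l^3/2 + 7*sqrt(2)*l^3/2 - 7*sqrt(2)*l^2/2 - l^2 - 7*sqrt(2)*l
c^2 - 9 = (c - 3)*(c + 3)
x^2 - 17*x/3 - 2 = (x - 6)*(x + 1/3)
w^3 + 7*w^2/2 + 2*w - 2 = (w - 1/2)*(w + 2)^2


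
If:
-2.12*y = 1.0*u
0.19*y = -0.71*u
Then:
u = 0.00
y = 0.00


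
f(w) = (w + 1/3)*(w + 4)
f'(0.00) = 4.33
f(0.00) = 1.33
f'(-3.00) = -1.67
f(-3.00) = -2.67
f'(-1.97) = 0.39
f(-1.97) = -3.32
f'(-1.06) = 2.21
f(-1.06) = -2.14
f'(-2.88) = -1.43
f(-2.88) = -2.85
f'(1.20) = 6.73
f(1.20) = 7.97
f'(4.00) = 12.33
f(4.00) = 34.67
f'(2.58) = 9.49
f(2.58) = 19.17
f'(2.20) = 8.73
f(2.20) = 15.71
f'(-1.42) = 1.49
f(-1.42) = -2.80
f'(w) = 2*w + 13/3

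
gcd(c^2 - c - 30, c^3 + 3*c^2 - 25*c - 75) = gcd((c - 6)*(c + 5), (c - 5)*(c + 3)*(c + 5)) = c + 5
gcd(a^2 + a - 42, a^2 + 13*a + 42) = a + 7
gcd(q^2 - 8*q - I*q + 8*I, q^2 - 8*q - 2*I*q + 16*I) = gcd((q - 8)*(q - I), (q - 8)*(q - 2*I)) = q - 8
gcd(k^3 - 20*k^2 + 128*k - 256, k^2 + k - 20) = k - 4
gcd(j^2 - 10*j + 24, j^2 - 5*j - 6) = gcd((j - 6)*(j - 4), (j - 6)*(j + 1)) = j - 6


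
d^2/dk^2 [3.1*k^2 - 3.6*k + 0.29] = 6.20000000000000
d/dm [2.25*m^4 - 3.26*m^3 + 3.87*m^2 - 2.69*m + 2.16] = 9.0*m^3 - 9.78*m^2 + 7.74*m - 2.69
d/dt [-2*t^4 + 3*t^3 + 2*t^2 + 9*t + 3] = -8*t^3 + 9*t^2 + 4*t + 9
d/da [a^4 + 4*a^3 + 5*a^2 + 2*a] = 4*a^3 + 12*a^2 + 10*a + 2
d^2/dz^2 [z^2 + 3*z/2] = 2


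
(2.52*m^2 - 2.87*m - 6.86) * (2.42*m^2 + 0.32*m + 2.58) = 6.0984*m^4 - 6.139*m^3 - 11.018*m^2 - 9.5998*m - 17.6988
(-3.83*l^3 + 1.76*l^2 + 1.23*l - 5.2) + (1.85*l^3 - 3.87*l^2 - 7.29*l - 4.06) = -1.98*l^3 - 2.11*l^2 - 6.06*l - 9.26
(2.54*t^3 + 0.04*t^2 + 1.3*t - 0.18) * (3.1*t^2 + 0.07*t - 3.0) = 7.874*t^5 + 0.3018*t^4 - 3.5872*t^3 - 0.587*t^2 - 3.9126*t + 0.54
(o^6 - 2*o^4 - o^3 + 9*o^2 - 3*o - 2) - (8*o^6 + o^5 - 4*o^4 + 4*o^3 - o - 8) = -7*o^6 - o^5 + 2*o^4 - 5*o^3 + 9*o^2 - 2*o + 6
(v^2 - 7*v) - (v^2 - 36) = 36 - 7*v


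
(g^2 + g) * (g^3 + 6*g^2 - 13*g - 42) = g^5 + 7*g^4 - 7*g^3 - 55*g^2 - 42*g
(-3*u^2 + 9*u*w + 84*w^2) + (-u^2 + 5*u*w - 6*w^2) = -4*u^2 + 14*u*w + 78*w^2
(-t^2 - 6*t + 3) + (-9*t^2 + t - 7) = -10*t^2 - 5*t - 4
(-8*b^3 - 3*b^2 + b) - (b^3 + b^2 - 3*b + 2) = -9*b^3 - 4*b^2 + 4*b - 2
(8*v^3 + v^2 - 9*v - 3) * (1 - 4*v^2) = -32*v^5 - 4*v^4 + 44*v^3 + 13*v^2 - 9*v - 3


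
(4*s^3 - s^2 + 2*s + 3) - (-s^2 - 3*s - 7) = 4*s^3 + 5*s + 10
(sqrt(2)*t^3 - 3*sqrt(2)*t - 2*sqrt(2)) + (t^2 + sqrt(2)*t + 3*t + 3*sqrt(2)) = sqrt(2)*t^3 + t^2 - 2*sqrt(2)*t + 3*t + sqrt(2)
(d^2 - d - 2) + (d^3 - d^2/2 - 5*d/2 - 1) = d^3 + d^2/2 - 7*d/2 - 3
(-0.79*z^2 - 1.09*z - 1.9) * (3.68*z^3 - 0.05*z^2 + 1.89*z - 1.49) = -2.9072*z^5 - 3.9717*z^4 - 8.4306*z^3 - 0.788*z^2 - 1.9669*z + 2.831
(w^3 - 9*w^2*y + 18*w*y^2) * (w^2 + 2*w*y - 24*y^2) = w^5 - 7*w^4*y - 24*w^3*y^2 + 252*w^2*y^3 - 432*w*y^4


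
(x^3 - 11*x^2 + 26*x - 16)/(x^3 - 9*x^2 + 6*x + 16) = (x - 1)/(x + 1)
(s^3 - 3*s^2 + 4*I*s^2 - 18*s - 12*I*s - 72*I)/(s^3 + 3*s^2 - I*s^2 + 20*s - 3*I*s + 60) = (s - 6)/(s - 5*I)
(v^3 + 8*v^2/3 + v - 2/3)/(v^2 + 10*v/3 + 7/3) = (3*v^2 + 5*v - 2)/(3*v + 7)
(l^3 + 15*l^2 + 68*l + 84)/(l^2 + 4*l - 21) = (l^2 + 8*l + 12)/(l - 3)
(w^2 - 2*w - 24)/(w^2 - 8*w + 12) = (w + 4)/(w - 2)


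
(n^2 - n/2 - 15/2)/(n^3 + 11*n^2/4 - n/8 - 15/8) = 4*(n - 3)/(4*n^2 + n - 3)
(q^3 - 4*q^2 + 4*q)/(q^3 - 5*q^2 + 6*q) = (q - 2)/(q - 3)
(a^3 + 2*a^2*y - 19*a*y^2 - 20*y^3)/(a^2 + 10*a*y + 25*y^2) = (a^2 - 3*a*y - 4*y^2)/(a + 5*y)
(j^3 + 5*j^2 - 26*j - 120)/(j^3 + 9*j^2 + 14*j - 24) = (j - 5)/(j - 1)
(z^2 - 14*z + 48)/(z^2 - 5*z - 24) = (z - 6)/(z + 3)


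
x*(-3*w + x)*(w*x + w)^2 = -3*w^3*x^3 - 6*w^3*x^2 - 3*w^3*x + w^2*x^4 + 2*w^2*x^3 + w^2*x^2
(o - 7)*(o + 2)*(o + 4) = o^3 - o^2 - 34*o - 56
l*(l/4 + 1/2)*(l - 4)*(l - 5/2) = l^4/4 - 9*l^3/8 - 3*l^2/4 + 5*l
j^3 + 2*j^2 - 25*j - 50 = (j - 5)*(j + 2)*(j + 5)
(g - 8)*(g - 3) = g^2 - 11*g + 24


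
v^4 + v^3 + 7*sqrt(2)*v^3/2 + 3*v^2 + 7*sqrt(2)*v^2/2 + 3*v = v*(v + 1)*(v + sqrt(2)/2)*(v + 3*sqrt(2))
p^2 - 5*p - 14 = (p - 7)*(p + 2)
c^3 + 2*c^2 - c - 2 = (c - 1)*(c + 1)*(c + 2)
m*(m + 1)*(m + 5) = m^3 + 6*m^2 + 5*m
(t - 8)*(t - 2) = t^2 - 10*t + 16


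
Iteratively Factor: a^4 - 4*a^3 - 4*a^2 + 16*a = (a)*(a^3 - 4*a^2 - 4*a + 16) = a*(a - 4)*(a^2 - 4) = a*(a - 4)*(a + 2)*(a - 2)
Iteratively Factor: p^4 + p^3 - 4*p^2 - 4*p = (p + 2)*(p^3 - p^2 - 2*p) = (p + 1)*(p + 2)*(p^2 - 2*p) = (p - 2)*(p + 1)*(p + 2)*(p)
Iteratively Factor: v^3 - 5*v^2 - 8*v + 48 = (v - 4)*(v^2 - v - 12) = (v - 4)*(v + 3)*(v - 4)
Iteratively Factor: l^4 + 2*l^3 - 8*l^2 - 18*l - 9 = (l + 3)*(l^3 - l^2 - 5*l - 3) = (l + 1)*(l + 3)*(l^2 - 2*l - 3) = (l - 3)*(l + 1)*(l + 3)*(l + 1)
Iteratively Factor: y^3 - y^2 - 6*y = (y + 2)*(y^2 - 3*y) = (y - 3)*(y + 2)*(y)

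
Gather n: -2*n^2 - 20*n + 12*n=-2*n^2 - 8*n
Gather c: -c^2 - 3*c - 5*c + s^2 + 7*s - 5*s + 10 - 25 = -c^2 - 8*c + s^2 + 2*s - 15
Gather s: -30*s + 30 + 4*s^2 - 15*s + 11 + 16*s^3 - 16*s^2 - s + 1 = 16*s^3 - 12*s^2 - 46*s + 42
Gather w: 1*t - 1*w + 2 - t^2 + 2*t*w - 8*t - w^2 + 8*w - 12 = -t^2 - 7*t - w^2 + w*(2*t + 7) - 10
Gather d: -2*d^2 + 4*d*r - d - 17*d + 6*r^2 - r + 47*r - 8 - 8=-2*d^2 + d*(4*r - 18) + 6*r^2 + 46*r - 16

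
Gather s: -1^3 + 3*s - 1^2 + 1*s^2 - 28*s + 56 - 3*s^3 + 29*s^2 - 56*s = -3*s^3 + 30*s^2 - 81*s + 54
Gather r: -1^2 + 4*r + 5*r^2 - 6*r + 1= 5*r^2 - 2*r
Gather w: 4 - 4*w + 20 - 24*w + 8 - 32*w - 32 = -60*w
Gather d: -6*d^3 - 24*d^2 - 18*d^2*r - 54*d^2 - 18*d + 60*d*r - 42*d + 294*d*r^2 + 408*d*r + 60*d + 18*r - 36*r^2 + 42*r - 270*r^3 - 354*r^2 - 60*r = -6*d^3 + d^2*(-18*r - 78) + d*(294*r^2 + 468*r) - 270*r^3 - 390*r^2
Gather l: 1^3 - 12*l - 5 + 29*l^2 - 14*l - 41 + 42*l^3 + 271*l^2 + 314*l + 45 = 42*l^3 + 300*l^2 + 288*l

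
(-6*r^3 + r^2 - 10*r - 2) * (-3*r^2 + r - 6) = 18*r^5 - 9*r^4 + 67*r^3 - 10*r^2 + 58*r + 12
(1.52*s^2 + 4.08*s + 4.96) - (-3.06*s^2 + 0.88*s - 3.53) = 4.58*s^2 + 3.2*s + 8.49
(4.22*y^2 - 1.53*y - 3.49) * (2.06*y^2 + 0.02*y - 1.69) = 8.6932*y^4 - 3.0674*y^3 - 14.3518*y^2 + 2.5159*y + 5.8981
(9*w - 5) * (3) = 27*w - 15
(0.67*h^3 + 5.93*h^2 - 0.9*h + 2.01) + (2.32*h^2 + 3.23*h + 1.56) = 0.67*h^3 + 8.25*h^2 + 2.33*h + 3.57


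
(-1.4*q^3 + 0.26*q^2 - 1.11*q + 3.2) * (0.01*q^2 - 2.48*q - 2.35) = -0.014*q^5 + 3.4746*q^4 + 2.6341*q^3 + 2.1738*q^2 - 5.3275*q - 7.52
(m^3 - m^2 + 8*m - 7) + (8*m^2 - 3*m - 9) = m^3 + 7*m^2 + 5*m - 16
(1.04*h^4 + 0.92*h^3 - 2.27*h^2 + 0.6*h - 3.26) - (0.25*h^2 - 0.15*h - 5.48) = 1.04*h^4 + 0.92*h^3 - 2.52*h^2 + 0.75*h + 2.22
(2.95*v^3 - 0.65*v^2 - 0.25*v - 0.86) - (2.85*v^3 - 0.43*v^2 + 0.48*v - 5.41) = 0.1*v^3 - 0.22*v^2 - 0.73*v + 4.55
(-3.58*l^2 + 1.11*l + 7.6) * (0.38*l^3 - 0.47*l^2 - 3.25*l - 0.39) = -1.3604*l^5 + 2.1044*l^4 + 14.0013*l^3 - 5.7833*l^2 - 25.1329*l - 2.964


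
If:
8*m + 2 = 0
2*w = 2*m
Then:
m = -1/4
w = -1/4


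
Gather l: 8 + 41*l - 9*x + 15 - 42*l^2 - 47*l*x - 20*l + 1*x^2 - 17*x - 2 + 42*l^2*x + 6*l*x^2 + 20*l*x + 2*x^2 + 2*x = l^2*(42*x - 42) + l*(6*x^2 - 27*x + 21) + 3*x^2 - 24*x + 21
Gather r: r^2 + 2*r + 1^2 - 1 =r^2 + 2*r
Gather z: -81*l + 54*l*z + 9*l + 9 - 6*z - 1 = -72*l + z*(54*l - 6) + 8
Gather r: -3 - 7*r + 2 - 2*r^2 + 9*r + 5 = -2*r^2 + 2*r + 4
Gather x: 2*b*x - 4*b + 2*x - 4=-4*b + x*(2*b + 2) - 4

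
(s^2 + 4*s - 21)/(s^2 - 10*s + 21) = (s + 7)/(s - 7)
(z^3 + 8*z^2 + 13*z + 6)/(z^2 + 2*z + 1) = z + 6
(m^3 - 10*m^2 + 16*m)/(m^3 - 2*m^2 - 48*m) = (m - 2)/(m + 6)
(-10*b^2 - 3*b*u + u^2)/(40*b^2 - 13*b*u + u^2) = (2*b + u)/(-8*b + u)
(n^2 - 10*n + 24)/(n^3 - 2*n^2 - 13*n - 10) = (-n^2 + 10*n - 24)/(-n^3 + 2*n^2 + 13*n + 10)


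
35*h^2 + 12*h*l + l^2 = (5*h + l)*(7*h + l)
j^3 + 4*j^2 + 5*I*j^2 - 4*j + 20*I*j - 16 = (j + 4)*(j + I)*(j + 4*I)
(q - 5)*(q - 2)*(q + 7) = q^3 - 39*q + 70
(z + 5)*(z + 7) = z^2 + 12*z + 35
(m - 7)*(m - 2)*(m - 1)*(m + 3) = m^4 - 7*m^3 - 7*m^2 + 55*m - 42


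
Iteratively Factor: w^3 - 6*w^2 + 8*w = (w)*(w^2 - 6*w + 8) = w*(w - 4)*(w - 2)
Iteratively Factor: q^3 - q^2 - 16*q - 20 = (q - 5)*(q^2 + 4*q + 4) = (q - 5)*(q + 2)*(q + 2)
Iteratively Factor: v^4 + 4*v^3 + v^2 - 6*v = (v + 3)*(v^3 + v^2 - 2*v) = v*(v + 3)*(v^2 + v - 2) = v*(v + 2)*(v + 3)*(v - 1)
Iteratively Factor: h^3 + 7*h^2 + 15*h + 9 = (h + 3)*(h^2 + 4*h + 3) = (h + 1)*(h + 3)*(h + 3)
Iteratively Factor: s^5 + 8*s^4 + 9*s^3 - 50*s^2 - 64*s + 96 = (s + 3)*(s^4 + 5*s^3 - 6*s^2 - 32*s + 32) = (s - 2)*(s + 3)*(s^3 + 7*s^2 + 8*s - 16) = (s - 2)*(s - 1)*(s + 3)*(s^2 + 8*s + 16) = (s - 2)*(s - 1)*(s + 3)*(s + 4)*(s + 4)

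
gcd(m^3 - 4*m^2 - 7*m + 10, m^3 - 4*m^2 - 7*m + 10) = m^3 - 4*m^2 - 7*m + 10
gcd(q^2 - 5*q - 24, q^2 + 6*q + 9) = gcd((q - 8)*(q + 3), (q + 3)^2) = q + 3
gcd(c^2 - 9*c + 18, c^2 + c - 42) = c - 6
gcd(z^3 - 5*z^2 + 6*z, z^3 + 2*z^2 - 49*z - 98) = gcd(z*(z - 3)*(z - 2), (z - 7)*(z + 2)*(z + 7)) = 1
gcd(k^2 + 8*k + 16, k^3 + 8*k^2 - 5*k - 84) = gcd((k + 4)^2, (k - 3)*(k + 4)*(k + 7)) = k + 4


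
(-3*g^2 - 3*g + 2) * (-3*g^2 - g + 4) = 9*g^4 + 12*g^3 - 15*g^2 - 14*g + 8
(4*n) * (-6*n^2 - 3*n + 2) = -24*n^3 - 12*n^2 + 8*n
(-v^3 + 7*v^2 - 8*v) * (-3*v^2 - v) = 3*v^5 - 20*v^4 + 17*v^3 + 8*v^2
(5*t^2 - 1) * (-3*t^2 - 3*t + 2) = -15*t^4 - 15*t^3 + 13*t^2 + 3*t - 2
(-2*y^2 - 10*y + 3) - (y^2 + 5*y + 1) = -3*y^2 - 15*y + 2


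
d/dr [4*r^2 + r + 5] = 8*r + 1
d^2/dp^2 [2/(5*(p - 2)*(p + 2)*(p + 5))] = 4*(6*p^4 + 40*p^3 + 63*p^2 + 116)/(5*(p^9 + 15*p^8 + 63*p^7 - 55*p^6 - 852*p^5 - 780*p^4 + 3536*p^3 + 5040*p^2 - 4800*p - 8000))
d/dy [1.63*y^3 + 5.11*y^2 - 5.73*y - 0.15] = 4.89*y^2 + 10.22*y - 5.73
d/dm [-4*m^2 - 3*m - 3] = -8*m - 3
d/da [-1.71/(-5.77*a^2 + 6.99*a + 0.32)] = (11.9529 - 19.7334*a)/(-5.77*a^2 + 6.99*a + 0.32)^2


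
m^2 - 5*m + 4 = (m - 4)*(m - 1)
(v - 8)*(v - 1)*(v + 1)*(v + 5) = v^4 - 3*v^3 - 41*v^2 + 3*v + 40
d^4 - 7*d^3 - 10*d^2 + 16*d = d*(d - 8)*(d - 1)*(d + 2)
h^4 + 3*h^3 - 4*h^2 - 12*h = h*(h - 2)*(h + 2)*(h + 3)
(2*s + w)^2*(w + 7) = 4*s^2*w + 28*s^2 + 4*s*w^2 + 28*s*w + w^3 + 7*w^2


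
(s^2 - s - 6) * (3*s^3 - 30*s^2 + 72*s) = 3*s^5 - 33*s^4 + 84*s^3 + 108*s^2 - 432*s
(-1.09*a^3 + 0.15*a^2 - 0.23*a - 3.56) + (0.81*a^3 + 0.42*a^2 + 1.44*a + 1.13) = -0.28*a^3 + 0.57*a^2 + 1.21*a - 2.43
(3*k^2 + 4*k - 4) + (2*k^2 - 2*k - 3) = 5*k^2 + 2*k - 7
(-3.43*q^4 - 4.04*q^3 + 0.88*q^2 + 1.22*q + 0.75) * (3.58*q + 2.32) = -12.2794*q^5 - 22.4208*q^4 - 6.2224*q^3 + 6.4092*q^2 + 5.5154*q + 1.74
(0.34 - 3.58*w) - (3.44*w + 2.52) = -7.02*w - 2.18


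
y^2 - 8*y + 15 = (y - 5)*(y - 3)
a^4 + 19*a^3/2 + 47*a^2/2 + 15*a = a*(a + 1)*(a + 5/2)*(a + 6)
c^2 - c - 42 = (c - 7)*(c + 6)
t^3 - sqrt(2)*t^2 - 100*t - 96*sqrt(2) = (t - 8*sqrt(2))*(t + sqrt(2))*(t + 6*sqrt(2))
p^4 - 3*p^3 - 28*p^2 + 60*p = p*(p - 6)*(p - 2)*(p + 5)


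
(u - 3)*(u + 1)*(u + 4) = u^3 + 2*u^2 - 11*u - 12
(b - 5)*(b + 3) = b^2 - 2*b - 15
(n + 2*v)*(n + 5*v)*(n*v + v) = n^3*v + 7*n^2*v^2 + n^2*v + 10*n*v^3 + 7*n*v^2 + 10*v^3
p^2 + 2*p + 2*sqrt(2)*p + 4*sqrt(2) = (p + 2)*(p + 2*sqrt(2))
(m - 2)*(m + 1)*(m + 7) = m^3 + 6*m^2 - 9*m - 14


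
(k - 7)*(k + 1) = k^2 - 6*k - 7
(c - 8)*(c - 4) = c^2 - 12*c + 32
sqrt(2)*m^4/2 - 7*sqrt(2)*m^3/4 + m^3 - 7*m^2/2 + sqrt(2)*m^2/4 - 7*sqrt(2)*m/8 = m*(m - 7/2)*(m + sqrt(2)/2)*(sqrt(2)*m/2 + 1/2)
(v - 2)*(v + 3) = v^2 + v - 6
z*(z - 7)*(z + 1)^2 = z^4 - 5*z^3 - 13*z^2 - 7*z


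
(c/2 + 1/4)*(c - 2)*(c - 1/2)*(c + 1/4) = c^4/2 - 7*c^3/8 - 3*c^2/8 + 7*c/32 + 1/16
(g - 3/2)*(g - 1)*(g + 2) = g^3 - g^2/2 - 7*g/2 + 3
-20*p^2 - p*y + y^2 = (-5*p + y)*(4*p + y)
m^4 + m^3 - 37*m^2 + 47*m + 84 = (m - 4)*(m - 3)*(m + 1)*(m + 7)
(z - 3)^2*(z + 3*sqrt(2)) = z^3 - 6*z^2 + 3*sqrt(2)*z^2 - 18*sqrt(2)*z + 9*z + 27*sqrt(2)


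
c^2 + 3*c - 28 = (c - 4)*(c + 7)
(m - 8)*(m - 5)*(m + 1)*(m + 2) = m^4 - 10*m^3 + 3*m^2 + 94*m + 80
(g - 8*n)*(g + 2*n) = g^2 - 6*g*n - 16*n^2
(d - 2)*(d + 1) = d^2 - d - 2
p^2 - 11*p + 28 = (p - 7)*(p - 4)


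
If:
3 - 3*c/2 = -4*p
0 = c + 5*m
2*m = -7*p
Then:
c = 210/89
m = -42/89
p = 12/89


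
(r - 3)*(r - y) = r^2 - r*y - 3*r + 3*y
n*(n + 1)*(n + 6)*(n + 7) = n^4 + 14*n^3 + 55*n^2 + 42*n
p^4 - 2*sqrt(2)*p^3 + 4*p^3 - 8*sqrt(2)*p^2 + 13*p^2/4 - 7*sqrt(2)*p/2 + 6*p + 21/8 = (p + 1/2)*(p + 7/2)*(p - 3*sqrt(2)/2)*(p - sqrt(2)/2)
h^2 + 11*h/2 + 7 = (h + 2)*(h + 7/2)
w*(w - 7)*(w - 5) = w^3 - 12*w^2 + 35*w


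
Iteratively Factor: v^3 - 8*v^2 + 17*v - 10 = (v - 5)*(v^2 - 3*v + 2) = (v - 5)*(v - 1)*(v - 2)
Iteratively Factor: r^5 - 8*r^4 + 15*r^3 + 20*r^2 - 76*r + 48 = (r - 4)*(r^4 - 4*r^3 - r^2 + 16*r - 12) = (r - 4)*(r - 3)*(r^3 - r^2 - 4*r + 4) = (r - 4)*(r - 3)*(r + 2)*(r^2 - 3*r + 2) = (r - 4)*(r - 3)*(r - 1)*(r + 2)*(r - 2)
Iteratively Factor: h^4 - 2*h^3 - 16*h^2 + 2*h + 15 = (h + 1)*(h^3 - 3*h^2 - 13*h + 15) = (h - 1)*(h + 1)*(h^2 - 2*h - 15) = (h - 1)*(h + 1)*(h + 3)*(h - 5)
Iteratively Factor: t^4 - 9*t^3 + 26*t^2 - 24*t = (t - 2)*(t^3 - 7*t^2 + 12*t) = (t - 4)*(t - 2)*(t^2 - 3*t) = t*(t - 4)*(t - 2)*(t - 3)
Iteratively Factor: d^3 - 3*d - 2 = (d - 2)*(d^2 + 2*d + 1) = (d - 2)*(d + 1)*(d + 1)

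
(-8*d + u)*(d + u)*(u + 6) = -8*d^2*u - 48*d^2 - 7*d*u^2 - 42*d*u + u^3 + 6*u^2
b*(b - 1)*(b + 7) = b^3 + 6*b^2 - 7*b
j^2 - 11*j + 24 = (j - 8)*(j - 3)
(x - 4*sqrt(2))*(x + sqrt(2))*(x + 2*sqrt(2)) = x^3 - sqrt(2)*x^2 - 20*x - 16*sqrt(2)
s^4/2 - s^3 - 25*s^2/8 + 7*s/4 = s*(s/2 + 1)*(s - 7/2)*(s - 1/2)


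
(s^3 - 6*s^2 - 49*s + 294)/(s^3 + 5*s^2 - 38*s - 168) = (s - 7)/(s + 4)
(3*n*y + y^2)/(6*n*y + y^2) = (3*n + y)/(6*n + y)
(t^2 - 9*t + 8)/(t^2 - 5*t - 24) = (t - 1)/(t + 3)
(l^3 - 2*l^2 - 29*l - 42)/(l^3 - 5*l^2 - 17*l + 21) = (l + 2)/(l - 1)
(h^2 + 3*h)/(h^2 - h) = (h + 3)/(h - 1)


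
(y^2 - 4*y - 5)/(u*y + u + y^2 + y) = (y - 5)/(u + y)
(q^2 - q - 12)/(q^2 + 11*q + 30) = (q^2 - q - 12)/(q^2 + 11*q + 30)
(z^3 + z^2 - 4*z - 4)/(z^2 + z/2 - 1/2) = 2*(z^2 - 4)/(2*z - 1)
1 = 1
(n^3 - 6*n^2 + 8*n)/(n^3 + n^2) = (n^2 - 6*n + 8)/(n*(n + 1))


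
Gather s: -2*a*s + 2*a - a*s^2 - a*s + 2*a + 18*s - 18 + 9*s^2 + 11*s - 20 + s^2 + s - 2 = 4*a + s^2*(10 - a) + s*(30 - 3*a) - 40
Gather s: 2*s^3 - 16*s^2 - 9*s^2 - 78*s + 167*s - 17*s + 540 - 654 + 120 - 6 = 2*s^3 - 25*s^2 + 72*s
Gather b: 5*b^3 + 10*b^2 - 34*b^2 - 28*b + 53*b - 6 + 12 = 5*b^3 - 24*b^2 + 25*b + 6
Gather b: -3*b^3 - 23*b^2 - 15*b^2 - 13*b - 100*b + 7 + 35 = -3*b^3 - 38*b^2 - 113*b + 42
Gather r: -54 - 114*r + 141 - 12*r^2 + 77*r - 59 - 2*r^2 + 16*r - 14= -14*r^2 - 21*r + 14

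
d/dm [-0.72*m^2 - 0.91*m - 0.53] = -1.44*m - 0.91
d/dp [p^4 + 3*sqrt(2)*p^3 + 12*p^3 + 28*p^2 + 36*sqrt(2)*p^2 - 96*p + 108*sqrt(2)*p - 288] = 4*p^3 + 9*sqrt(2)*p^2 + 36*p^2 + 56*p + 72*sqrt(2)*p - 96 + 108*sqrt(2)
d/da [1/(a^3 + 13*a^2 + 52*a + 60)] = (-3*a^2 - 26*a - 52)/(a^3 + 13*a^2 + 52*a + 60)^2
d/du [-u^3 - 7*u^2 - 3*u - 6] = -3*u^2 - 14*u - 3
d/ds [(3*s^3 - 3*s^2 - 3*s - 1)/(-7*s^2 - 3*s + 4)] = (-21*s^4 - 18*s^3 + 24*s^2 - 38*s - 15)/(49*s^4 + 42*s^3 - 47*s^2 - 24*s + 16)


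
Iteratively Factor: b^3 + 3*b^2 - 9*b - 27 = (b + 3)*(b^2 - 9) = (b - 3)*(b + 3)*(b + 3)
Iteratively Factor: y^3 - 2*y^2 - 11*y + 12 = (y - 1)*(y^2 - y - 12) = (y - 4)*(y - 1)*(y + 3)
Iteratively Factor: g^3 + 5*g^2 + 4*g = (g + 4)*(g^2 + g) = (g + 1)*(g + 4)*(g)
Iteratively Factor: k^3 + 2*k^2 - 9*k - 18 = (k - 3)*(k^2 + 5*k + 6) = (k - 3)*(k + 2)*(k + 3)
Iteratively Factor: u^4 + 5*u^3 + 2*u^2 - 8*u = (u + 2)*(u^3 + 3*u^2 - 4*u) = (u + 2)*(u + 4)*(u^2 - u) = (u - 1)*(u + 2)*(u + 4)*(u)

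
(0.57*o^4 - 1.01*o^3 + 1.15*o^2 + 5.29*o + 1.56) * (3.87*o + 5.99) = 2.2059*o^5 - 0.4944*o^4 - 1.5994*o^3 + 27.3608*o^2 + 37.7243*o + 9.3444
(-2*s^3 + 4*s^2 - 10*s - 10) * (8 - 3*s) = 6*s^4 - 28*s^3 + 62*s^2 - 50*s - 80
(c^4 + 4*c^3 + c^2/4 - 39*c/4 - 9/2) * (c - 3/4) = c^5 + 13*c^4/4 - 11*c^3/4 - 159*c^2/16 + 45*c/16 + 27/8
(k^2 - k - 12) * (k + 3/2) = k^3 + k^2/2 - 27*k/2 - 18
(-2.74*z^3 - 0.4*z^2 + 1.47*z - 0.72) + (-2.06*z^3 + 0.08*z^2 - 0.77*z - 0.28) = -4.8*z^3 - 0.32*z^2 + 0.7*z - 1.0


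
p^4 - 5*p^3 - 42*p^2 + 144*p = p*(p - 8)*(p - 3)*(p + 6)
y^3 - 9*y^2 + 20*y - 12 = (y - 6)*(y - 2)*(y - 1)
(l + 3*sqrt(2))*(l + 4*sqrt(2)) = l^2 + 7*sqrt(2)*l + 24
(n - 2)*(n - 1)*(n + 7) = n^3 + 4*n^2 - 19*n + 14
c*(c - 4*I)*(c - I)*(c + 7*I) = c^4 + 2*I*c^3 + 31*c^2 - 28*I*c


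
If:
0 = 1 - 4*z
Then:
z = 1/4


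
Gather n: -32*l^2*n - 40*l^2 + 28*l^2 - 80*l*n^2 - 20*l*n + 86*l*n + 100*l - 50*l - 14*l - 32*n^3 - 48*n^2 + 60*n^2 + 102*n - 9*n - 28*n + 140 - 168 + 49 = -12*l^2 + 36*l - 32*n^3 + n^2*(12 - 80*l) + n*(-32*l^2 + 66*l + 65) + 21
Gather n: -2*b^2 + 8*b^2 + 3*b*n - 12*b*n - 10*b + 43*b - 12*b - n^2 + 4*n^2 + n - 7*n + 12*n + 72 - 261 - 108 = 6*b^2 + 21*b + 3*n^2 + n*(6 - 9*b) - 297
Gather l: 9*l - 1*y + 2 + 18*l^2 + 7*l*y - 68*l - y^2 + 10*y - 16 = 18*l^2 + l*(7*y - 59) - y^2 + 9*y - 14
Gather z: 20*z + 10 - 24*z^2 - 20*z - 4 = 6 - 24*z^2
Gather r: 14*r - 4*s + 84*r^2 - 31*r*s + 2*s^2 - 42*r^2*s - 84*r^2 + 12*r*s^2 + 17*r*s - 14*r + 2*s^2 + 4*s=-42*r^2*s + r*(12*s^2 - 14*s) + 4*s^2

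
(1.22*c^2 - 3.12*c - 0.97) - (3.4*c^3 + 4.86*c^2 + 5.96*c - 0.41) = -3.4*c^3 - 3.64*c^2 - 9.08*c - 0.56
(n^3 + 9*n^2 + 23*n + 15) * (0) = 0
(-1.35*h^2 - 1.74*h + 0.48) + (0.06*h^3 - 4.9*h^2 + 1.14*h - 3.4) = 0.06*h^3 - 6.25*h^2 - 0.6*h - 2.92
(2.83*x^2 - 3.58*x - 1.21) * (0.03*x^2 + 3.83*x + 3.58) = 0.0849*x^4 + 10.7315*x^3 - 3.6163*x^2 - 17.4507*x - 4.3318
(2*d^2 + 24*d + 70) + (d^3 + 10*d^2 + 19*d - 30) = d^3 + 12*d^2 + 43*d + 40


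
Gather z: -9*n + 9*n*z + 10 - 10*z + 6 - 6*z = -9*n + z*(9*n - 16) + 16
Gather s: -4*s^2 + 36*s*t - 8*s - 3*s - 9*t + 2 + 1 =-4*s^2 + s*(36*t - 11) - 9*t + 3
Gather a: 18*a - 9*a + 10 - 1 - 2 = 9*a + 7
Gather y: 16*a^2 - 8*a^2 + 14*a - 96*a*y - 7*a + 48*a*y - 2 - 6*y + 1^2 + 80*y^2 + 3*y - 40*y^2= 8*a^2 + 7*a + 40*y^2 + y*(-48*a - 3) - 1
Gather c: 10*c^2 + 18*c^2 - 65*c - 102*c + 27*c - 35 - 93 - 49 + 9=28*c^2 - 140*c - 168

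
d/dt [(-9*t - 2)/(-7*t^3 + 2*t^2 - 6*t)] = 2*(-63*t^3 - 12*t^2 + 4*t - 6)/(t^2*(49*t^4 - 28*t^3 + 88*t^2 - 24*t + 36))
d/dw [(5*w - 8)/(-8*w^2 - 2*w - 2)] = (20*w^2 - 64*w - 13)/(2*(16*w^4 + 8*w^3 + 9*w^2 + 2*w + 1))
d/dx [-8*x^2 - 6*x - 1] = -16*x - 6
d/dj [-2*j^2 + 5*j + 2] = 5 - 4*j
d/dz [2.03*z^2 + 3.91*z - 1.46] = 4.06*z + 3.91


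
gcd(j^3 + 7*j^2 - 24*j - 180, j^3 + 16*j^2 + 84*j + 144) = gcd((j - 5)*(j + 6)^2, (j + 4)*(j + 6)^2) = j^2 + 12*j + 36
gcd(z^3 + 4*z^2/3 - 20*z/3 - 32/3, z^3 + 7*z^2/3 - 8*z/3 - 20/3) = z^2 + 4*z + 4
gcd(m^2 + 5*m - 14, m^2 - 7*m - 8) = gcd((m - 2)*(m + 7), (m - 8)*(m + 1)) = 1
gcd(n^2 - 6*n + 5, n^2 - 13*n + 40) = n - 5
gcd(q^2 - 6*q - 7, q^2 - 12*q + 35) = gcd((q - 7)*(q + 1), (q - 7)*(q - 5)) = q - 7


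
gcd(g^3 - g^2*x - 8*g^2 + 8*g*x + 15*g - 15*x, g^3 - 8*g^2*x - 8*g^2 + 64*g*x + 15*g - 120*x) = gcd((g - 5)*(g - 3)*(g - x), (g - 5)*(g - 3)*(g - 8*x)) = g^2 - 8*g + 15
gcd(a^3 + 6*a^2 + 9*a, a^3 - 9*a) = a^2 + 3*a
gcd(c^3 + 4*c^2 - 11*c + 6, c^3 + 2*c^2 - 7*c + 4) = c^2 - 2*c + 1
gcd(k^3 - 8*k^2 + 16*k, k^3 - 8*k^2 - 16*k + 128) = k - 4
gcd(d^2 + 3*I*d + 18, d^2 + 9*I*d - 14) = 1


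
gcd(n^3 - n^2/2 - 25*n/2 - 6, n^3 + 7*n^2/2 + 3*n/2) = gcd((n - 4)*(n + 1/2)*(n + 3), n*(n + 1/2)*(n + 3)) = n^2 + 7*n/2 + 3/2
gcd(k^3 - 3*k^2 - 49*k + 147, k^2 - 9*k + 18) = k - 3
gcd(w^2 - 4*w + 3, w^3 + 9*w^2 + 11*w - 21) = w - 1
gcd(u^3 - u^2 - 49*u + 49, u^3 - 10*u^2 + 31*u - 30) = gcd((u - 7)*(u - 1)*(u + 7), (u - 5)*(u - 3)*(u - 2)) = 1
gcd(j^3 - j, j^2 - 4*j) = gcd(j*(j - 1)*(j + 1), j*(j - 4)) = j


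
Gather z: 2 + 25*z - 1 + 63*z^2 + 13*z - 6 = 63*z^2 + 38*z - 5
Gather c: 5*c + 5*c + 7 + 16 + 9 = 10*c + 32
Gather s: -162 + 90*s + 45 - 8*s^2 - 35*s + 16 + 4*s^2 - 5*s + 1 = -4*s^2 + 50*s - 100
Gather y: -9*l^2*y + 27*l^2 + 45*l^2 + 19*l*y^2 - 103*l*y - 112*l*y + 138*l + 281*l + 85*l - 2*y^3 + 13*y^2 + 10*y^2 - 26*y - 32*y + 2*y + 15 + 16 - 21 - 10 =72*l^2 + 504*l - 2*y^3 + y^2*(19*l + 23) + y*(-9*l^2 - 215*l - 56)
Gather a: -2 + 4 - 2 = 0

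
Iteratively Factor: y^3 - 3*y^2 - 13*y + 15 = (y + 3)*(y^2 - 6*y + 5) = (y - 5)*(y + 3)*(y - 1)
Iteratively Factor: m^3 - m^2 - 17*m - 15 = (m + 1)*(m^2 - 2*m - 15) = (m + 1)*(m + 3)*(m - 5)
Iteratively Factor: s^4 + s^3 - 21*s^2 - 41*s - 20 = (s + 4)*(s^3 - 3*s^2 - 9*s - 5) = (s - 5)*(s + 4)*(s^2 + 2*s + 1) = (s - 5)*(s + 1)*(s + 4)*(s + 1)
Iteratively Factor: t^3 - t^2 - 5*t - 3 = (t - 3)*(t^2 + 2*t + 1) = (t - 3)*(t + 1)*(t + 1)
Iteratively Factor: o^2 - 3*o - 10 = (o + 2)*(o - 5)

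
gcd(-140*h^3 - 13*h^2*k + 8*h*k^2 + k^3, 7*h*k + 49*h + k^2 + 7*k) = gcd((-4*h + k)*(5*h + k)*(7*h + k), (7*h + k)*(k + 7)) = 7*h + k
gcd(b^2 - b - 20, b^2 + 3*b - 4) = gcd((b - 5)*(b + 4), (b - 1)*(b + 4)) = b + 4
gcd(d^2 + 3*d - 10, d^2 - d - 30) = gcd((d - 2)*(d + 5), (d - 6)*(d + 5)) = d + 5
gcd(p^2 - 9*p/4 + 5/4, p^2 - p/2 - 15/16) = p - 5/4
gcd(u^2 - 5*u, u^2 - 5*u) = u^2 - 5*u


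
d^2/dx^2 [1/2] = 0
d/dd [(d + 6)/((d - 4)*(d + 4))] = (-d^2 - 12*d - 16)/(d^4 - 32*d^2 + 256)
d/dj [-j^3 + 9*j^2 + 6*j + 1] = -3*j^2 + 18*j + 6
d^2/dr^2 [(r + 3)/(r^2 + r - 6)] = 2/(r^3 - 6*r^2 + 12*r - 8)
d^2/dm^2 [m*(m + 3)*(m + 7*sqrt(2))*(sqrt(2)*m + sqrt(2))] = 12*sqrt(2)*m^2 + 24*sqrt(2)*m + 84*m + 6*sqrt(2) + 112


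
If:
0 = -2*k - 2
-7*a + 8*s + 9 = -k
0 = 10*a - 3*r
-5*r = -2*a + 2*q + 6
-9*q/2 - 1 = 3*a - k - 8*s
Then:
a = -7/74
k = -1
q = -256/111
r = -35/111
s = -641/592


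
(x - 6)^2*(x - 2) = x^3 - 14*x^2 + 60*x - 72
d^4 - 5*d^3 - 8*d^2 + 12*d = d*(d - 6)*(d - 1)*(d + 2)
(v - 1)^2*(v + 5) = v^3 + 3*v^2 - 9*v + 5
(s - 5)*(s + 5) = s^2 - 25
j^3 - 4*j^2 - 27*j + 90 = (j - 6)*(j - 3)*(j + 5)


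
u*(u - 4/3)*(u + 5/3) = u^3 + u^2/3 - 20*u/9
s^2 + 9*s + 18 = (s + 3)*(s + 6)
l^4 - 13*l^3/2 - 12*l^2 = l^2*(l - 8)*(l + 3/2)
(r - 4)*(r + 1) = r^2 - 3*r - 4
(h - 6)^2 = h^2 - 12*h + 36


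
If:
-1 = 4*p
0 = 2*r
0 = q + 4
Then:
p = -1/4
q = -4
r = 0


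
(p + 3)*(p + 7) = p^2 + 10*p + 21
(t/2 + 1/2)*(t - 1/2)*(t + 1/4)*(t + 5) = t^4/2 + 23*t^3/8 + 27*t^2/16 - t - 5/16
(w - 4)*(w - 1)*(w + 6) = w^3 + w^2 - 26*w + 24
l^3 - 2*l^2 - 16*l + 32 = (l - 4)*(l - 2)*(l + 4)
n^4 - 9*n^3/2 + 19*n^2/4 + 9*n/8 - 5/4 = (n - 5/2)*(n - 2)*(n - 1/2)*(n + 1/2)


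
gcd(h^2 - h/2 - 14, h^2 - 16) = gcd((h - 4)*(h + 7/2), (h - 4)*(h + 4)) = h - 4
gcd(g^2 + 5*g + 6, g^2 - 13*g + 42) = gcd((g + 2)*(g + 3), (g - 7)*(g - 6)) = 1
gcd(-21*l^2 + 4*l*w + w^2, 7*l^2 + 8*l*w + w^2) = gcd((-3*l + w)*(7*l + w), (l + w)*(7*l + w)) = 7*l + w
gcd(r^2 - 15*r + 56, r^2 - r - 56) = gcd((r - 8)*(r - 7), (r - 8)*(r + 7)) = r - 8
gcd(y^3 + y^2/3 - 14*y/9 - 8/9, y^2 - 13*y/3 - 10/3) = y + 2/3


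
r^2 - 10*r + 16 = (r - 8)*(r - 2)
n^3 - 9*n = n*(n - 3)*(n + 3)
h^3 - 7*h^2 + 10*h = h*(h - 5)*(h - 2)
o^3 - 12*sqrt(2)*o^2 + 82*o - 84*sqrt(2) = (o - 7*sqrt(2))*(o - 3*sqrt(2))*(o - 2*sqrt(2))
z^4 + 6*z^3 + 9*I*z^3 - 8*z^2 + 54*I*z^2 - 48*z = z*(z + 6)*(z + I)*(z + 8*I)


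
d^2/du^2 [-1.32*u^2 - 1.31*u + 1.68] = -2.64000000000000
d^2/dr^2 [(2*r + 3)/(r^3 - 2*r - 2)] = 2*(-(2*r + 3)*(3*r^2 - 2)^2 + (-6*r^2 - 3*r*(2*r + 3) + 4)*(-r^3 + 2*r + 2))/(-r^3 + 2*r + 2)^3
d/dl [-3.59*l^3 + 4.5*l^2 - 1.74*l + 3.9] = -10.77*l^2 + 9.0*l - 1.74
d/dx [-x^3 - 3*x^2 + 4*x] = -3*x^2 - 6*x + 4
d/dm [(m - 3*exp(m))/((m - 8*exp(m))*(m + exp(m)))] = ((1 - 3*exp(m))*(m - 8*exp(m))*(m + exp(m)) - (m - 8*exp(m))*(m - 3*exp(m))*(exp(m) + 1) + (m - 3*exp(m))*(m + exp(m))*(8*exp(m) - 1))/((m - 8*exp(m))^2*(m + exp(m))^2)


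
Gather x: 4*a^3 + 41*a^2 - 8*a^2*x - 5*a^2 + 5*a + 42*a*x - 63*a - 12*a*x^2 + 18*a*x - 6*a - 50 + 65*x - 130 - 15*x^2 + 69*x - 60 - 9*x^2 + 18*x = 4*a^3 + 36*a^2 - 64*a + x^2*(-12*a - 24) + x*(-8*a^2 + 60*a + 152) - 240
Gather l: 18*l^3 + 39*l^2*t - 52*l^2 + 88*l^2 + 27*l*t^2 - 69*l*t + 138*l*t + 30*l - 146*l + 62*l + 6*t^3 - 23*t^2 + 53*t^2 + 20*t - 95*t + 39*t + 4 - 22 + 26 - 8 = 18*l^3 + l^2*(39*t + 36) + l*(27*t^2 + 69*t - 54) + 6*t^3 + 30*t^2 - 36*t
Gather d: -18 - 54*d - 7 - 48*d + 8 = -102*d - 17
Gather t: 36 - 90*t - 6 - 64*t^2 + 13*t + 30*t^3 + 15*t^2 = 30*t^3 - 49*t^2 - 77*t + 30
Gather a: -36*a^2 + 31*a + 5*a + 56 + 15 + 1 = -36*a^2 + 36*a + 72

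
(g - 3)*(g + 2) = g^2 - g - 6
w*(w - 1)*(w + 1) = w^3 - w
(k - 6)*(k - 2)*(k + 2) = k^3 - 6*k^2 - 4*k + 24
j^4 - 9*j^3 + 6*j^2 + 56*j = j*(j - 7)*(j - 4)*(j + 2)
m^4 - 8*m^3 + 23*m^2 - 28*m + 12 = (m - 3)*(m - 2)^2*(m - 1)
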